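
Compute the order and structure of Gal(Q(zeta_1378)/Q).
|Gal(Q(zeta_1378)/Q)| = phi(1378) = 624; group ≅ (Z/1378Z)^* ≅ Z/12Z × Z/52Z

The n-th cyclotomic polynomial Φ_1378(x) is the minimal polynomial of zeta_1378 over Q and has degree phi(1378) = 624. So Q(zeta_1378) is a degree-624 Galois extension with Galois group (Z/1378Z)^*. By CRT, (Z/1378Z)^* ≅ (Z/2Z)^* × (Z/13Z)^* × (Z/53Z)^*. Each prime-power unit group is (Z/2Z)^* ≅ trivial group (order 1); (Z/13Z)^* ≅ Z/12Z; (Z/53Z)^* ≅ Z/52Z. Hence Gal(Q(zeta_1378)/Q) ≅ Z/12Z × Z/52Z.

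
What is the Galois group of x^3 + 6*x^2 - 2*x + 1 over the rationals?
Gal(K/Q) = S_3 (symmetric group of order 6)

Compute the discriminant of x^3 + (6)*x^2 + (-2)*x + (1): Δ = -931. Since Δ is not a rational square, the Galois group is not contained in A_3; it must be the full S_3 (irreducibility of the cubic rules out anything smaller).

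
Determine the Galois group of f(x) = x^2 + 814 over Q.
Gal(K/Q) = Z/2Z (cyclic of order 2)

x^2 + 814 is irreducible over Q since -814 is not a rational square. The splitting field Q(sqrt(-814)) has degree 2 over Q, and its unique nontrivial automorphism is sqrt(-814) ↦ -sqrt(-814). Hence Gal(Q(sqrt(-814))/Q) = Z/2Z.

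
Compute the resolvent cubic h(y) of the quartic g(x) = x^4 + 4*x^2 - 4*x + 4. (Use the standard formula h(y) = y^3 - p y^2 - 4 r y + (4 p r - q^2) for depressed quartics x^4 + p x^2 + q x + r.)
h(y) = y^3 - 4*y^2 - 16*y + 48

Identify coefficients: p = 4, q = -4, r = 4.
Plug into h(y) = y^3 - p y^2 - 4 r y + (4 p r - q^2):
  h(y) = y^3 - (4) y^2 - 4*(4) y + (4*(4)*(4) - (-4)^2)
       = y^3 + (-4) y^2 + (-16) y + (48).
Simplifying: h(y) = y^3 - 4*y^2 - 16*y + 48.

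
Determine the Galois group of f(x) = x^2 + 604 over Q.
Gal(K/Q) = Z/2Z (cyclic of order 2)

x^2 + 604 is irreducible over Q since -604 is not a rational square. The splitting field Q(sqrt(-604)) has degree 2 over Q, and its unique nontrivial automorphism is sqrt(-604) ↦ -sqrt(-604). Hence Gal(Q(sqrt(-604))/Q) = Z/2Z.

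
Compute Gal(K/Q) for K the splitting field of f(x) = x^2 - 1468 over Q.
Gal(K/Q) = Z/2Z (cyclic of order 2)

x^2 - 1468 is irreducible over Q since 1468 is not a rational square. The splitting field Q(sqrt(1468)) has degree 2 over Q, and its unique nontrivial automorphism is sqrt(1468) ↦ -sqrt(1468). Hence Gal(Q(sqrt(1468))/Q) = Z/2Z.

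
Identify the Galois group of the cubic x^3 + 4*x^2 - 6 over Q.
Gal(K/Q) = S_3 (symmetric group of order 6)

Compute the discriminant of x^3 + (4)*x^2 + (0)*x + (-6): Δ = 564. Since Δ is not a rational square, the Galois group is not contained in A_3; it must be the full S_3 (irreducibility of the cubic rules out anything smaller).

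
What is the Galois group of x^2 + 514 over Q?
Gal(K/Q) = Z/2Z (cyclic of order 2)

x^2 + 514 is irreducible over Q since -514 is not a rational square. The splitting field Q(sqrt(-514)) has degree 2 over Q, and its unique nontrivial automorphism is sqrt(-514) ↦ -sqrt(-514). Hence Gal(Q(sqrt(-514))/Q) = Z/2Z.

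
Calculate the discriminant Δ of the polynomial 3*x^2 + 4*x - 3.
Δ = 52

For a quadratic a x^2 + b x + c the discriminant is Δ = b^2 - 4ac = (4)^2 - 4*(3)*(-3) = 16 - (-36) = 52.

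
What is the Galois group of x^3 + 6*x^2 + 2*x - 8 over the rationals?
Gal(K/Q) = S_3 (symmetric group of order 6)

Compute the discriminant of x^3 + (6)*x^2 + (2)*x + (-8): Δ = 3568. Since Δ is not a rational square, the Galois group is not contained in A_3; it must be the full S_3 (irreducibility of the cubic rules out anything smaller).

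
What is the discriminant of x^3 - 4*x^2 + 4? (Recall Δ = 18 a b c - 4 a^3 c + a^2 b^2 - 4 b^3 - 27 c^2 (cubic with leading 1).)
Δ = 592

For x^3 + a x^2 + b x + c the discriminant is Δ = 18 a b c - 4 a^3 c + a^2 b^2 - 4 b^3 - 27 c^2.
Plug a = -4, b = 0, c = 4:
  18*(-4)*(0)*(4) - 4*(-4)^3*(4) + (-4)^2*(0)^2 - 4*(0)^3 - 27*(4)^2
  = 0 + (1024) + 0 + (0) + (-432)
  = 592.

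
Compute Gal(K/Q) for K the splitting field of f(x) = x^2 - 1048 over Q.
Gal(K/Q) = Z/2Z (cyclic of order 2)

x^2 - 1048 is irreducible over Q since 1048 is not a rational square. The splitting field Q(sqrt(1048)) has degree 2 over Q, and its unique nontrivial automorphism is sqrt(1048) ↦ -sqrt(1048). Hence Gal(Q(sqrt(1048))/Q) = Z/2Z.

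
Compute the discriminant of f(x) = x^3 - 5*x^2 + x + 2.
Δ = 733

For x^3 + a x^2 + b x + c the discriminant is Δ = 18 a b c - 4 a^3 c + a^2 b^2 - 4 b^3 - 27 c^2.
Plug a = -5, b = 1, c = 2:
  18*(-5)*(1)*(2) - 4*(-5)^3*(2) + (-5)^2*(1)^2 - 4*(1)^3 - 27*(2)^2
  = -180 + (1000) + 25 + (-4) + (-108)
  = 733.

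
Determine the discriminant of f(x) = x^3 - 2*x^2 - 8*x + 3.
Δ = 3021

For x^3 + a x^2 + b x + c the discriminant is Δ = 18 a b c - 4 a^3 c + a^2 b^2 - 4 b^3 - 27 c^2.
Plug a = -2, b = -8, c = 3:
  18*(-2)*(-8)*(3) - 4*(-2)^3*(3) + (-2)^2*(-8)^2 - 4*(-8)^3 - 27*(3)^2
  = 864 + (96) + 256 + (2048) + (-243)
  = 3021.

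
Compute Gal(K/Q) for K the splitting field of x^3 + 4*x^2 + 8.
Gal(K/Q) = S_3 (symmetric group of order 6)

Compute the discriminant of x^3 + (4)*x^2 + (0)*x + (8): Δ = -3776. Since Δ is not a rational square, the Galois group is not contained in A_3; it must be the full S_3 (irreducibility of the cubic rules out anything smaller).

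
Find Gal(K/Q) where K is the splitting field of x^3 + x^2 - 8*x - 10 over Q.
Gal(K/Q) = S_3 (symmetric group of order 6)

Compute the discriminant of x^3 + (1)*x^2 + (-8)*x + (-10): Δ = 892. Since Δ is not a rational square, the Galois group is not contained in A_3; it must be the full S_3 (irreducibility of the cubic rules out anything smaller).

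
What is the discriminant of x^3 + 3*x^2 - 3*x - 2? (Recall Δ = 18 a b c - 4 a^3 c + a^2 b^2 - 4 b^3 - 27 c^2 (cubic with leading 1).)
Δ = 621

For x^3 + a x^2 + b x + c the discriminant is Δ = 18 a b c - 4 a^3 c + a^2 b^2 - 4 b^3 - 27 c^2.
Plug a = 3, b = -3, c = -2:
  18*(3)*(-3)*(-2) - 4*(3)^3*(-2) + (3)^2*(-3)^2 - 4*(-3)^3 - 27*(-2)^2
  = 324 + (216) + 81 + (108) + (-108)
  = 621.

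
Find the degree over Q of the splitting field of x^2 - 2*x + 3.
[K:Q] = 2

The discriminant of x^2 + (-2)*x + (3) is b^2 - 4c = 4 - (12) = -8. Since -8 is not a perfect square in Q, the polynomial is irreducible over Q. Its two roots generate a degree-2 extension, so [K:Q] = 2.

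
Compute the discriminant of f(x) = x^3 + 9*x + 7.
Δ = -4239

For a depressed cubic x^3 + p x + q the discriminant is Δ = -4 p^3 - 27 q^2 = -4*(9)^3 - 27*(7)^2 = -2916 - 1323 = -4239.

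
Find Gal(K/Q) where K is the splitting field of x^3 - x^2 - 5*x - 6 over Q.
Gal(K/Q) = S_3 (symmetric group of order 6)

Compute the discriminant of x^3 + (-1)*x^2 + (-5)*x + (-6): Δ = -1011. Since Δ is not a rational square, the Galois group is not contained in A_3; it must be the full S_3 (irreducibility of the cubic rules out anything smaller).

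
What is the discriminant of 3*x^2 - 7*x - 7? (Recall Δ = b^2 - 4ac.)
Δ = 133

For a quadratic a x^2 + b x + c the discriminant is Δ = b^2 - 4ac = (-7)^2 - 4*(3)*(-7) = 49 - (-84) = 133.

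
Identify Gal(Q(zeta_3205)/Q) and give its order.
|Gal(Q(zeta_3205)/Q)| = phi(3205) = 2560; group ≅ (Z/3205Z)^* ≅ Z/4Z × Z/640Z

The n-th cyclotomic polynomial Φ_3205(x) is the minimal polynomial of zeta_3205 over Q and has degree phi(3205) = 2560. So Q(zeta_3205) is a degree-2560 Galois extension with Galois group (Z/3205Z)^*. By CRT, (Z/3205Z)^* ≅ (Z/5Z)^* × (Z/641Z)^*. Each prime-power unit group is (Z/5Z)^* ≅ Z/4Z; (Z/641Z)^* ≅ Z/640Z. Hence Gal(Q(zeta_3205)/Q) ≅ Z/4Z × Z/640Z.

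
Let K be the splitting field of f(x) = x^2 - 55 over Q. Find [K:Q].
[K:Q] = 2

The polynomial x^2 - 55 is irreducible over Q since 55 is not a perfect square. Its splitting field is Q(sqrt(55)), which has degree 2 over Q.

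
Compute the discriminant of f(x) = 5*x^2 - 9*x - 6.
Δ = 201

For a quadratic a x^2 + b x + c the discriminant is Δ = b^2 - 4ac = (-9)^2 - 4*(5)*(-6) = 81 - (-120) = 201.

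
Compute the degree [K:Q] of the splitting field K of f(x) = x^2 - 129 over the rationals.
[K:Q] = 2

The polynomial x^2 - 129 is irreducible over Q since 129 is not a perfect square. Its splitting field is Q(sqrt(129)), which has degree 2 over Q.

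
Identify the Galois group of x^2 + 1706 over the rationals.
Gal(K/Q) = Z/2Z (cyclic of order 2)

x^2 + 1706 is irreducible over Q since -1706 is not a rational square. The splitting field Q(sqrt(-1706)) has degree 2 over Q, and its unique nontrivial automorphism is sqrt(-1706) ↦ -sqrt(-1706). Hence Gal(Q(sqrt(-1706))/Q) = Z/2Z.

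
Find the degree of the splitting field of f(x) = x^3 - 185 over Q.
[K:Q] = 6

x^3 - 185 has one real root r = 185^(1/3) and two complex roots r*zeta_3, r*zeta_3^2 where zeta_3 = e^(2*pi*i/3). The splitting field is Q(r, zeta_3). [Q(r):Q] = 3 and [Q(zeta_3):Q] = 2 with gcd = 1, so [Q(r, zeta_3):Q] = 3 * 2 = 6.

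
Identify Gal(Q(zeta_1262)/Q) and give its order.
|Gal(Q(zeta_1262)/Q)| = phi(1262) = 630; group ≅ (Z/1262Z)^* ≅ Z/630Z

The n-th cyclotomic polynomial Φ_1262(x) is the minimal polynomial of zeta_1262 over Q and has degree phi(1262) = 630. So Q(zeta_1262) is a degree-630 Galois extension with Galois group (Z/1262Z)^*. By CRT, (Z/1262Z)^* ≅ (Z/2Z)^* × (Z/631Z)^*. Each prime-power unit group is (Z/2Z)^* ≅ trivial group (order 1); (Z/631Z)^* ≅ Z/630Z. Hence Gal(Q(zeta_1262)/Q) ≅ Z/630Z.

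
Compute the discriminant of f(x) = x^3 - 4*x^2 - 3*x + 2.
Δ = 1088

For x^3 + a x^2 + b x + c the discriminant is Δ = 18 a b c - 4 a^3 c + a^2 b^2 - 4 b^3 - 27 c^2.
Plug a = -4, b = -3, c = 2:
  18*(-4)*(-3)*(2) - 4*(-4)^3*(2) + (-4)^2*(-3)^2 - 4*(-3)^3 - 27*(2)^2
  = 432 + (512) + 144 + (108) + (-108)
  = 1088.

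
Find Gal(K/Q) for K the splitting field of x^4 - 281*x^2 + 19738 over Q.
Gal(K/Q) = V_4 (Klein four-group, Z/2Z × Z/2Z)

f factors as (x^2 - 142)(x^2 - 139), so the splitting field is K = Q(sqrt(142), sqrt(139)). The elements 142, 139, 19738 are all non-squares in Q, so sqrt(142) and sqrt(139) generate independent quadratic extensions. Thus [K:Q] = 4 and Gal(K/Q) is generated by the two order-2 automorphisms sqrt(142) ↦ -sqrt(142) and sqrt(139) ↦ -sqrt(139), giving V_4.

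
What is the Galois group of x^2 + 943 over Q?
Gal(K/Q) = Z/2Z (cyclic of order 2)

x^2 + 943 is irreducible over Q since -943 is not a rational square. The splitting field Q(sqrt(-943)) has degree 2 over Q, and its unique nontrivial automorphism is sqrt(-943) ↦ -sqrt(-943). Hence Gal(Q(sqrt(-943))/Q) = Z/2Z.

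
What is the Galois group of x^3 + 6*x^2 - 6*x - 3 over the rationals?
Gal(K/Q) = S_3 (symmetric group of order 6)

Compute the discriminant of x^3 + (6)*x^2 + (-6)*x + (-3): Δ = 6453. Since Δ is not a rational square, the Galois group is not contained in A_3; it must be the full S_3 (irreducibility of the cubic rules out anything smaller).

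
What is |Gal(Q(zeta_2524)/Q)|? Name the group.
|Gal(Q(zeta_2524)/Q)| = phi(2524) = 1260; group ≅ (Z/2524Z)^* ≅ Z/2Z × Z/630Z

The n-th cyclotomic polynomial Φ_2524(x) is the minimal polynomial of zeta_2524 over Q and has degree phi(2524) = 1260. So Q(zeta_2524) is a degree-1260 Galois extension with Galois group (Z/2524Z)^*. By CRT, (Z/2524Z)^* ≅ (Z/4Z)^* × (Z/631Z)^*. Each prime-power unit group is (Z/4Z)^* ≅ Z/2Z; (Z/631Z)^* ≅ Z/630Z. Hence Gal(Q(zeta_2524)/Q) ≅ Z/2Z × Z/630Z.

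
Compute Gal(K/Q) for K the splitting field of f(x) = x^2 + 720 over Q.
Gal(K/Q) = Z/2Z (cyclic of order 2)

x^2 + 720 is irreducible over Q since -720 is not a rational square. The splitting field Q(sqrt(-720)) has degree 2 over Q, and its unique nontrivial automorphism is sqrt(-720) ↦ -sqrt(-720). Hence Gal(Q(sqrt(-720))/Q) = Z/2Z.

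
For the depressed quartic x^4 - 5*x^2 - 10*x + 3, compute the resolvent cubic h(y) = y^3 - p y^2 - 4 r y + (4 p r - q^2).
h(y) = y^3 + 5*y^2 - 12*y - 160

Identify coefficients: p = -5, q = -10, r = 3.
Plug into h(y) = y^3 - p y^2 - 4 r y + (4 p r - q^2):
  h(y) = y^3 - (-5) y^2 - 4*(3) y + (4*(-5)*(3) - (-10)^2)
       = y^3 + (5) y^2 + (-12) y + (-160).
Simplifying: h(y) = y^3 + 5*y^2 - 12*y - 160.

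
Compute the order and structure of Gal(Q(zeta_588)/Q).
|Gal(Q(zeta_588)/Q)| = phi(588) = 168; group ≅ (Z/588Z)^* ≅ Z/2Z × Z/2Z × Z/42Z

The n-th cyclotomic polynomial Φ_588(x) is the minimal polynomial of zeta_588 over Q and has degree phi(588) = 168. So Q(zeta_588) is a degree-168 Galois extension with Galois group (Z/588Z)^*. By CRT, (Z/588Z)^* ≅ (Z/4Z)^* × (Z/3Z)^* × (Z/49Z)^*. Each prime-power unit group is (Z/4Z)^* ≅ Z/2Z; (Z/3Z)^* ≅ Z/2Z; (Z/49Z)^* ≅ Z/42Z. Hence Gal(Q(zeta_588)/Q) ≅ Z/2Z × Z/2Z × Z/42Z.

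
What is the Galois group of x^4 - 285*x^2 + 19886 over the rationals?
Gal(K/Q) = V_4 (Klein four-group, Z/2Z × Z/2Z)

f factors as (x^2 - 163)(x^2 - 122), so the splitting field is K = Q(sqrt(163), sqrt(122)). The elements 163, 122, 19886 are all non-squares in Q, so sqrt(163) and sqrt(122) generate independent quadratic extensions. Thus [K:Q] = 4 and Gal(K/Q) is generated by the two order-2 automorphisms sqrt(163) ↦ -sqrt(163) and sqrt(122) ↦ -sqrt(122), giving V_4.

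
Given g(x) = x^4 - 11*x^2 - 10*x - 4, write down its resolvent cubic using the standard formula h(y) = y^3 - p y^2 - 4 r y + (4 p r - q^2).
h(y) = y^3 + 11*y^2 + 16*y + 76

Identify coefficients: p = -11, q = -10, r = -4.
Plug into h(y) = y^3 - p y^2 - 4 r y + (4 p r - q^2):
  h(y) = y^3 - (-11) y^2 - 4*(-4) y + (4*(-11)*(-4) - (-10)^2)
       = y^3 + (11) y^2 + (16) y + (76).
Simplifying: h(y) = y^3 + 11*y^2 + 16*y + 76.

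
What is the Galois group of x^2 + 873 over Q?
Gal(K/Q) = Z/2Z (cyclic of order 2)

x^2 + 873 is irreducible over Q since -873 is not a rational square. The splitting field Q(sqrt(-873)) has degree 2 over Q, and its unique nontrivial automorphism is sqrt(-873) ↦ -sqrt(-873). Hence Gal(Q(sqrt(-873))/Q) = Z/2Z.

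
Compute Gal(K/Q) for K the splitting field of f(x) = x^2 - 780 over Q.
Gal(K/Q) = Z/2Z (cyclic of order 2)

x^2 - 780 is irreducible over Q since 780 is not a rational square. The splitting field Q(sqrt(780)) has degree 2 over Q, and its unique nontrivial automorphism is sqrt(780) ↦ -sqrt(780). Hence Gal(Q(sqrt(780))/Q) = Z/2Z.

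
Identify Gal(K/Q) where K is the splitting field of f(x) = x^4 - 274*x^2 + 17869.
Gal(K/Q) = V_4 (Klein four-group, Z/2Z × Z/2Z)

f factors as (x^2 - 167)(x^2 - 107), so the splitting field is K = Q(sqrt(167), sqrt(107)). The elements 167, 107, 17869 are all non-squares in Q, so sqrt(167) and sqrt(107) generate independent quadratic extensions. Thus [K:Q] = 4 and Gal(K/Q) is generated by the two order-2 automorphisms sqrt(167) ↦ -sqrt(167) and sqrt(107) ↦ -sqrt(107), giving V_4.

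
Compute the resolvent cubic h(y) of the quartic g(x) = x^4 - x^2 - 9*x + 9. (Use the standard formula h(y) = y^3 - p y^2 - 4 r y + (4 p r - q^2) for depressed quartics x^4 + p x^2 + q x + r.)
h(y) = y^3 + y^2 - 36*y - 117

Identify coefficients: p = -1, q = -9, r = 9.
Plug into h(y) = y^3 - p y^2 - 4 r y + (4 p r - q^2):
  h(y) = y^3 - (-1) y^2 - 4*(9) y + (4*(-1)*(9) - (-9)^2)
       = y^3 + (1) y^2 + (-36) y + (-117).
Simplifying: h(y) = y^3 + y^2 - 36*y - 117.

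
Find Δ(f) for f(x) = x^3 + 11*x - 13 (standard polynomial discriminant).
Δ = -9887

For a depressed cubic x^3 + p x + q the discriminant is Δ = -4 p^3 - 27 q^2 = -4*(11)^3 - 27*(-13)^2 = -5324 - 4563 = -9887.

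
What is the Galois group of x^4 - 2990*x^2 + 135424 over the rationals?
Gal(K/Q) = Z/2Z (cyclic of order 2)

f factors as (x^2 - 2944)(x^2 - 46), so the splitting field is K = Q(sqrt(2944), sqrt(46)). The squarefree part of 2944 is 46 and the squarefree part of 46 is also 46, so sqrt(2944) and sqrt(46) are both rational multiples of sqrt(46). Hence Q(sqrt(2944)) = Q(sqrt(46)) = Q(sqrt(46)), and the splitting field collapses to a single degree-2 extension with Galois group Z/2Z.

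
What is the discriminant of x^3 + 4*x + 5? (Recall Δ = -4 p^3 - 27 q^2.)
Δ = -931

For a depressed cubic x^3 + p x + q the discriminant is Δ = -4 p^3 - 27 q^2 = -4*(4)^3 - 27*(5)^2 = -256 - 675 = -931.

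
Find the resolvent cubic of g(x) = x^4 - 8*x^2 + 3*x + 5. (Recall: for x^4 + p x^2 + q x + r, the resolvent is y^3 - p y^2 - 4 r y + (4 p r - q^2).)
h(y) = y^3 + 8*y^2 - 20*y - 169

Identify coefficients: p = -8, q = 3, r = 5.
Plug into h(y) = y^3 - p y^2 - 4 r y + (4 p r - q^2):
  h(y) = y^3 - (-8) y^2 - 4*(5) y + (4*(-8)*(5) - (3)^2)
       = y^3 + (8) y^2 + (-20) y + (-169).
Simplifying: h(y) = y^3 + 8*y^2 - 20*y - 169.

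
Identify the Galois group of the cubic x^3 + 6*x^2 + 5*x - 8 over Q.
Gal(K/Q) = S_3 (symmetric group of order 6)

Compute the discriminant of x^3 + (6)*x^2 + (5)*x + (-8): Δ = 1264. Since Δ is not a rational square, the Galois group is not contained in A_3; it must be the full S_3 (irreducibility of the cubic rules out anything smaller).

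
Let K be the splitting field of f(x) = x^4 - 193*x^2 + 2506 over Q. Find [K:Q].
[K:Q] = 4

f factors as (x^2 - 14)(x^2 - 179); the splitting field is K = Q(sqrt(14), sqrt(179)). Since 14, 179, and 2506 are all non-squares in Q, the three subfields Q(sqrt(14)), Q(sqrt(179)), Q(sqrt(2506)) are distinct degree-2 extensions, so [K:Q] = 4 (Klein four Galois group).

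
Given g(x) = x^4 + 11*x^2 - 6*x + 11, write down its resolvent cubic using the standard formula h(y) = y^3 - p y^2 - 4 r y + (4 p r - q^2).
h(y) = y^3 - 11*y^2 - 44*y + 448

Identify coefficients: p = 11, q = -6, r = 11.
Plug into h(y) = y^3 - p y^2 - 4 r y + (4 p r - q^2):
  h(y) = y^3 - (11) y^2 - 4*(11) y + (4*(11)*(11) - (-6)^2)
       = y^3 + (-11) y^2 + (-44) y + (448).
Simplifying: h(y) = y^3 - 11*y^2 - 44*y + 448.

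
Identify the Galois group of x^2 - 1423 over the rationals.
Gal(K/Q) = Z/2Z (cyclic of order 2)

x^2 - 1423 is irreducible over Q since 1423 is not a rational square. The splitting field Q(sqrt(1423)) has degree 2 over Q, and its unique nontrivial automorphism is sqrt(1423) ↦ -sqrt(1423). Hence Gal(Q(sqrt(1423))/Q) = Z/2Z.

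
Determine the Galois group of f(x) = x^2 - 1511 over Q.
Gal(K/Q) = Z/2Z (cyclic of order 2)

x^2 - 1511 is irreducible over Q since 1511 is not a rational square. The splitting field Q(sqrt(1511)) has degree 2 over Q, and its unique nontrivial automorphism is sqrt(1511) ↦ -sqrt(1511). Hence Gal(Q(sqrt(1511))/Q) = Z/2Z.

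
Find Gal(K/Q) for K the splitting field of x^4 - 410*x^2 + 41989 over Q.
Gal(K/Q) = V_4 (Klein four-group, Z/2Z × Z/2Z)

f factors as (x^2 - 199)(x^2 - 211), so the splitting field is K = Q(sqrt(199), sqrt(211)). The elements 199, 211, 41989 are all non-squares in Q, so sqrt(199) and sqrt(211) generate independent quadratic extensions. Thus [K:Q] = 4 and Gal(K/Q) is generated by the two order-2 automorphisms sqrt(199) ↦ -sqrt(199) and sqrt(211) ↦ -sqrt(211), giving V_4.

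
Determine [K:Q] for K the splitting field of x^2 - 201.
[K:Q] = 2

The polynomial x^2 - 201 is irreducible over Q since 201 is not a perfect square. Its splitting field is Q(sqrt(201)), which has degree 2 over Q.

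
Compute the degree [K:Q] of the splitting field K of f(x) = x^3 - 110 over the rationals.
[K:Q] = 6

x^3 - 110 has one real root r = 110^(1/3) and two complex roots r*zeta_3, r*zeta_3^2 where zeta_3 = e^(2*pi*i/3). The splitting field is Q(r, zeta_3). [Q(r):Q] = 3 and [Q(zeta_3):Q] = 2 with gcd = 1, so [Q(r, zeta_3):Q] = 3 * 2 = 6.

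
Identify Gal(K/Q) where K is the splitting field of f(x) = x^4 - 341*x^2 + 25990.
Gal(K/Q) = V_4 (Klein four-group, Z/2Z × Z/2Z)

f factors as (x^2 - 226)(x^2 - 115), so the splitting field is K = Q(sqrt(226), sqrt(115)). The elements 226, 115, 25990 are all non-squares in Q, so sqrt(226) and sqrt(115) generate independent quadratic extensions. Thus [K:Q] = 4 and Gal(K/Q) is generated by the two order-2 automorphisms sqrt(226) ↦ -sqrt(226) and sqrt(115) ↦ -sqrt(115), giving V_4.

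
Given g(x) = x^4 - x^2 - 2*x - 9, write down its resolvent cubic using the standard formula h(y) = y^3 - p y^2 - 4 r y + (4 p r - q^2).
h(y) = y^3 + y^2 + 36*y + 32

Identify coefficients: p = -1, q = -2, r = -9.
Plug into h(y) = y^3 - p y^2 - 4 r y + (4 p r - q^2):
  h(y) = y^3 - (-1) y^2 - 4*(-9) y + (4*(-1)*(-9) - (-2)^2)
       = y^3 + (1) y^2 + (36) y + (32).
Simplifying: h(y) = y^3 + y^2 + 36*y + 32.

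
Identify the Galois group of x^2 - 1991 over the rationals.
Gal(K/Q) = Z/2Z (cyclic of order 2)

x^2 - 1991 is irreducible over Q since 1991 is not a rational square. The splitting field Q(sqrt(1991)) has degree 2 over Q, and its unique nontrivial automorphism is sqrt(1991) ↦ -sqrt(1991). Hence Gal(Q(sqrt(1991))/Q) = Z/2Z.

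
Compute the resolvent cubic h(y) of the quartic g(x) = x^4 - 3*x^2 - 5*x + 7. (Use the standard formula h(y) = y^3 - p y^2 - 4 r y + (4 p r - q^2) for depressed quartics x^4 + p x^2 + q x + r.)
h(y) = y^3 + 3*y^2 - 28*y - 109

Identify coefficients: p = -3, q = -5, r = 7.
Plug into h(y) = y^3 - p y^2 - 4 r y + (4 p r - q^2):
  h(y) = y^3 - (-3) y^2 - 4*(7) y + (4*(-3)*(7) - (-5)^2)
       = y^3 + (3) y^2 + (-28) y + (-109).
Simplifying: h(y) = y^3 + 3*y^2 - 28*y - 109.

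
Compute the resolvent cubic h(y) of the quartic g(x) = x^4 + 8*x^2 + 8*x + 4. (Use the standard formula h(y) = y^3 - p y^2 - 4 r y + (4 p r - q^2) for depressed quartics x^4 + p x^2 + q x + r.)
h(y) = y^3 - 8*y^2 - 16*y + 64

Identify coefficients: p = 8, q = 8, r = 4.
Plug into h(y) = y^3 - p y^2 - 4 r y + (4 p r - q^2):
  h(y) = y^3 - (8) y^2 - 4*(4) y + (4*(8)*(4) - (8)^2)
       = y^3 + (-8) y^2 + (-16) y + (64).
Simplifying: h(y) = y^3 - 8*y^2 - 16*y + 64.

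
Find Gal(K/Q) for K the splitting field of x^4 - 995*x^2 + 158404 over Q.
Gal(K/Q) = Z/2Z (cyclic of order 2)

f factors as (x^2 - 796)(x^2 - 199), so the splitting field is K = Q(sqrt(796), sqrt(199)). The squarefree part of 796 is 199 and the squarefree part of 199 is also 199, so sqrt(796) and sqrt(199) are both rational multiples of sqrt(199). Hence Q(sqrt(796)) = Q(sqrt(199)) = Q(sqrt(199)), and the splitting field collapses to a single degree-2 extension with Galois group Z/2Z.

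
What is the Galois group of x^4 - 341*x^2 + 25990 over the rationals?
Gal(K/Q) = V_4 (Klein four-group, Z/2Z × Z/2Z)

f factors as (x^2 - 226)(x^2 - 115), so the splitting field is K = Q(sqrt(226), sqrt(115)). The elements 226, 115, 25990 are all non-squares in Q, so sqrt(226) and sqrt(115) generate independent quadratic extensions. Thus [K:Q] = 4 and Gal(K/Q) is generated by the two order-2 automorphisms sqrt(226) ↦ -sqrt(226) and sqrt(115) ↦ -sqrt(115), giving V_4.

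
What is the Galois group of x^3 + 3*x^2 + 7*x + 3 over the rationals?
Gal(K/Q) = S_3 (symmetric group of order 6)

Compute the discriminant of x^3 + (3)*x^2 + (7)*x + (3): Δ = -364. Since Δ is not a rational square, the Galois group is not contained in A_3; it must be the full S_3 (irreducibility of the cubic rules out anything smaller).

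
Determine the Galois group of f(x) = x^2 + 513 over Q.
Gal(K/Q) = Z/2Z (cyclic of order 2)

x^2 + 513 is irreducible over Q since -513 is not a rational square. The splitting field Q(sqrt(-513)) has degree 2 over Q, and its unique nontrivial automorphism is sqrt(-513) ↦ -sqrt(-513). Hence Gal(Q(sqrt(-513))/Q) = Z/2Z.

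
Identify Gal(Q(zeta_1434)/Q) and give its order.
|Gal(Q(zeta_1434)/Q)| = phi(1434) = 476; group ≅ (Z/1434Z)^* ≅ Z/2Z × Z/238Z

The n-th cyclotomic polynomial Φ_1434(x) is the minimal polynomial of zeta_1434 over Q and has degree phi(1434) = 476. So Q(zeta_1434) is a degree-476 Galois extension with Galois group (Z/1434Z)^*. By CRT, (Z/1434Z)^* ≅ (Z/2Z)^* × (Z/3Z)^* × (Z/239Z)^*. Each prime-power unit group is (Z/2Z)^* ≅ trivial group (order 1); (Z/3Z)^* ≅ Z/2Z; (Z/239Z)^* ≅ Z/238Z. Hence Gal(Q(zeta_1434)/Q) ≅ Z/2Z × Z/238Z.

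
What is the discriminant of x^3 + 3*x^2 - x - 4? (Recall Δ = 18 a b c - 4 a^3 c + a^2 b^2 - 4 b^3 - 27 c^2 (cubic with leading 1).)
Δ = 229

For x^3 + a x^2 + b x + c the discriminant is Δ = 18 a b c - 4 a^3 c + a^2 b^2 - 4 b^3 - 27 c^2.
Plug a = 3, b = -1, c = -4:
  18*(3)*(-1)*(-4) - 4*(3)^3*(-4) + (3)^2*(-1)^2 - 4*(-1)^3 - 27*(-4)^2
  = 216 + (432) + 9 + (4) + (-432)
  = 229.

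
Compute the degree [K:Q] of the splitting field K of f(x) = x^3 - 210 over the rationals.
[K:Q] = 6

x^3 - 210 has one real root r = 210^(1/3) and two complex roots r*zeta_3, r*zeta_3^2 where zeta_3 = e^(2*pi*i/3). The splitting field is Q(r, zeta_3). [Q(r):Q] = 3 and [Q(zeta_3):Q] = 2 with gcd = 1, so [Q(r, zeta_3):Q] = 3 * 2 = 6.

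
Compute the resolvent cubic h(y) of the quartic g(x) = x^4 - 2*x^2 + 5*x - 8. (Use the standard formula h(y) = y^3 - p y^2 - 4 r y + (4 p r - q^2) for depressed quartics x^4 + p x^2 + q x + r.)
h(y) = y^3 + 2*y^2 + 32*y + 39

Identify coefficients: p = -2, q = 5, r = -8.
Plug into h(y) = y^3 - p y^2 - 4 r y + (4 p r - q^2):
  h(y) = y^3 - (-2) y^2 - 4*(-8) y + (4*(-2)*(-8) - (5)^2)
       = y^3 + (2) y^2 + (32) y + (39).
Simplifying: h(y) = y^3 + 2*y^2 + 32*y + 39.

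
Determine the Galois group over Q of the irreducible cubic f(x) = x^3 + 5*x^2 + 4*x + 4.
Gal(K/Q) = S_3 (symmetric group of order 6)

Compute the discriminant of x^3 + (5)*x^2 + (4)*x + (4): Δ = -848. Since Δ is not a rational square, the Galois group is not contained in A_3; it must be the full S_3 (irreducibility of the cubic rules out anything smaller).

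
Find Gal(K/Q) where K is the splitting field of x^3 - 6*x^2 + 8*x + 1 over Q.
Gal(K/Q) = S_3 (symmetric group of order 6)

Compute the discriminant of x^3 + (-6)*x^2 + (8)*x + (1): Δ = 229. Since Δ is not a rational square, the Galois group is not contained in A_3; it must be the full S_3 (irreducibility of the cubic rules out anything smaller).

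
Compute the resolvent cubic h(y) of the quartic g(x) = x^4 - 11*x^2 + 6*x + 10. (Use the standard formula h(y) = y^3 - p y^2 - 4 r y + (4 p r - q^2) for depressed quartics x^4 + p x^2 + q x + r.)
h(y) = y^3 + 11*y^2 - 40*y - 476

Identify coefficients: p = -11, q = 6, r = 10.
Plug into h(y) = y^3 - p y^2 - 4 r y + (4 p r - q^2):
  h(y) = y^3 - (-11) y^2 - 4*(10) y + (4*(-11)*(10) - (6)^2)
       = y^3 + (11) y^2 + (-40) y + (-476).
Simplifying: h(y) = y^3 + 11*y^2 - 40*y - 476.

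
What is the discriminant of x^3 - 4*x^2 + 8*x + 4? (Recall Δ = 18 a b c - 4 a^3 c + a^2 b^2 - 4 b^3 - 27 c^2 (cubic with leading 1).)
Δ = -2736

For x^3 + a x^2 + b x + c the discriminant is Δ = 18 a b c - 4 a^3 c + a^2 b^2 - 4 b^3 - 27 c^2.
Plug a = -4, b = 8, c = 4:
  18*(-4)*(8)*(4) - 4*(-4)^3*(4) + (-4)^2*(8)^2 - 4*(8)^3 - 27*(4)^2
  = -2304 + (1024) + 1024 + (-2048) + (-432)
  = -2736.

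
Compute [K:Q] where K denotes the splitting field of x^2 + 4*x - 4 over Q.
[K:Q] = 2

The discriminant of x^2 + (4)*x + (-4) is b^2 - 4c = 16 - (-16) = 32. Since 32 is not a perfect square in Q, the polynomial is irreducible over Q. Its two roots generate a degree-2 extension, so [K:Q] = 2.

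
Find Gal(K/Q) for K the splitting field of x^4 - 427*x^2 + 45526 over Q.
Gal(K/Q) = V_4 (Klein four-group, Z/2Z × Z/2Z)

f factors as (x^2 - 221)(x^2 - 206), so the splitting field is K = Q(sqrt(221), sqrt(206)). The elements 221, 206, 45526 are all non-squares in Q, so sqrt(221) and sqrt(206) generate independent quadratic extensions. Thus [K:Q] = 4 and Gal(K/Q) is generated by the two order-2 automorphisms sqrt(221) ↦ -sqrt(221) and sqrt(206) ↦ -sqrt(206), giving V_4.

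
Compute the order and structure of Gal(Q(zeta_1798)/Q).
|Gal(Q(zeta_1798)/Q)| = phi(1798) = 840; group ≅ (Z/1798Z)^* ≅ Z/28Z × Z/30Z

The n-th cyclotomic polynomial Φ_1798(x) is the minimal polynomial of zeta_1798 over Q and has degree phi(1798) = 840. So Q(zeta_1798) is a degree-840 Galois extension with Galois group (Z/1798Z)^*. By CRT, (Z/1798Z)^* ≅ (Z/2Z)^* × (Z/29Z)^* × (Z/31Z)^*. Each prime-power unit group is (Z/2Z)^* ≅ trivial group (order 1); (Z/29Z)^* ≅ Z/28Z; (Z/31Z)^* ≅ Z/30Z. Hence Gal(Q(zeta_1798)/Q) ≅ Z/28Z × Z/30Z.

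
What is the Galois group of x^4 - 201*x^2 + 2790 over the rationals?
Gal(K/Q) = V_4 (Klein four-group, Z/2Z × Z/2Z)

f factors as (x^2 - 186)(x^2 - 15), so the splitting field is K = Q(sqrt(186), sqrt(15)). The elements 186, 15, 2790 are all non-squares in Q, so sqrt(186) and sqrt(15) generate independent quadratic extensions. Thus [K:Q] = 4 and Gal(K/Q) is generated by the two order-2 automorphisms sqrt(186) ↦ -sqrt(186) and sqrt(15) ↦ -sqrt(15), giving V_4.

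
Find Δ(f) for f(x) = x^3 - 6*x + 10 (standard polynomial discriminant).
Δ = -1836

For a depressed cubic x^3 + p x + q the discriminant is Δ = -4 p^3 - 27 q^2 = -4*(-6)^3 - 27*(10)^2 = 864 - 2700 = -1836.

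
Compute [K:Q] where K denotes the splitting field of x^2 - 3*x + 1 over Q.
[K:Q] = 2

The discriminant of x^2 + (-3)*x + (1) is b^2 - 4c = 9 - (4) = 5. Since 5 is not a perfect square in Q, the polynomial is irreducible over Q. Its two roots generate a degree-2 extension, so [K:Q] = 2.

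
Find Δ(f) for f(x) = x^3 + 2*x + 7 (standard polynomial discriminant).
Δ = -1355

For a depressed cubic x^3 + p x + q the discriminant is Δ = -4 p^3 - 27 q^2 = -4*(2)^3 - 27*(7)^2 = -32 - 1323 = -1355.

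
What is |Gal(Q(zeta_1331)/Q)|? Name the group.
|Gal(Q(zeta_1331)/Q)| = phi(1331) = 1210; group ≅ (Z/1331Z)^* ≅ Z/1210Z

The n-th cyclotomic polynomial Φ_1331(x) is the minimal polynomial of zeta_1331 over Q and has degree phi(1331) = 1210. So Q(zeta_1331) is a degree-1210 Galois extension with Galois group (Z/1331Z)^*. (Z/1331Z)^* is cyclic since 1331 is an odd prime power (or 4). Hence Gal(Q(zeta_1331)/Q) ≅ Z/1210Z.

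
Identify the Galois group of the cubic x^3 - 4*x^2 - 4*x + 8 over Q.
Gal(K/Q) = A_3 (cyclic of order 3)

Compute the discriminant of x^3 + (-4)*x^2 + (-4)*x + (8): Δ = 3136. Since Δ is a perfect square (Δ = 56^2), the Galois group is contained in A_3. Irreducibility forces the group to be transitive on three roots, so Gal = A_3.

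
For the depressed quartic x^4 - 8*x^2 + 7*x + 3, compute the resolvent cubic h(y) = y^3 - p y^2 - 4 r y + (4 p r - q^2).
h(y) = y^3 + 8*y^2 - 12*y - 145

Identify coefficients: p = -8, q = 7, r = 3.
Plug into h(y) = y^3 - p y^2 - 4 r y + (4 p r - q^2):
  h(y) = y^3 - (-8) y^2 - 4*(3) y + (4*(-8)*(3) - (7)^2)
       = y^3 + (8) y^2 + (-12) y + (-145).
Simplifying: h(y) = y^3 + 8*y^2 - 12*y - 145.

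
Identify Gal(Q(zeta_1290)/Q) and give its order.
|Gal(Q(zeta_1290)/Q)| = phi(1290) = 336; group ≅ (Z/1290Z)^* ≅ Z/2Z × Z/4Z × Z/42Z

The n-th cyclotomic polynomial Φ_1290(x) is the minimal polynomial of zeta_1290 over Q and has degree phi(1290) = 336. So Q(zeta_1290) is a degree-336 Galois extension with Galois group (Z/1290Z)^*. By CRT, (Z/1290Z)^* ≅ (Z/2Z)^* × (Z/3Z)^* × (Z/5Z)^* × (Z/43Z)^*. Each prime-power unit group is (Z/2Z)^* ≅ trivial group (order 1); (Z/3Z)^* ≅ Z/2Z; (Z/5Z)^* ≅ Z/4Z; (Z/43Z)^* ≅ Z/42Z. Hence Gal(Q(zeta_1290)/Q) ≅ Z/2Z × Z/4Z × Z/42Z.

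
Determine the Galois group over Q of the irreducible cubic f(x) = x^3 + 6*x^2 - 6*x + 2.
Gal(K/Q) = S_3 (symmetric group of order 6)

Compute the discriminant of x^3 + (6)*x^2 + (-6)*x + (2): Δ = -972. Since Δ is not a rational square, the Galois group is not contained in A_3; it must be the full S_3 (irreducibility of the cubic rules out anything smaller).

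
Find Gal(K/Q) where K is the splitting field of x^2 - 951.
Gal(K/Q) = Z/2Z (cyclic of order 2)

x^2 - 951 is irreducible over Q since 951 is not a rational square. The splitting field Q(sqrt(951)) has degree 2 over Q, and its unique nontrivial automorphism is sqrt(951) ↦ -sqrt(951). Hence Gal(Q(sqrt(951))/Q) = Z/2Z.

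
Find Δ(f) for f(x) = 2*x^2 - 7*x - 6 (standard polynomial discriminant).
Δ = 97

For a quadratic a x^2 + b x + c the discriminant is Δ = b^2 - 4ac = (-7)^2 - 4*(2)*(-6) = 49 - (-48) = 97.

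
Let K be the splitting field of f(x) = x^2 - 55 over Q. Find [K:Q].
[K:Q] = 2

The polynomial x^2 - 55 is irreducible over Q since 55 is not a perfect square. Its splitting field is Q(sqrt(55)), which has degree 2 over Q.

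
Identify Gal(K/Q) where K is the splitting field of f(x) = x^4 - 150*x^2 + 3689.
Gal(K/Q) = V_4 (Klein four-group, Z/2Z × Z/2Z)

f factors as (x^2 - 31)(x^2 - 119), so the splitting field is K = Q(sqrt(31), sqrt(119)). The elements 31, 119, 3689 are all non-squares in Q, so sqrt(31) and sqrt(119) generate independent quadratic extensions. Thus [K:Q] = 4 and Gal(K/Q) is generated by the two order-2 automorphisms sqrt(31) ↦ -sqrt(31) and sqrt(119) ↦ -sqrt(119), giving V_4.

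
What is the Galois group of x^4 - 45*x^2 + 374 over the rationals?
Gal(K/Q) = V_4 (Klein four-group, Z/2Z × Z/2Z)

f factors as (x^2 - 11)(x^2 - 34), so the splitting field is K = Q(sqrt(11), sqrt(34)). The elements 11, 34, 374 are all non-squares in Q, so sqrt(11) and sqrt(34) generate independent quadratic extensions. Thus [K:Q] = 4 and Gal(K/Q) is generated by the two order-2 automorphisms sqrt(11) ↦ -sqrt(11) and sqrt(34) ↦ -sqrt(34), giving V_4.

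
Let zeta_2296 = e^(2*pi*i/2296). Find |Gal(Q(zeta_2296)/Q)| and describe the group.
|Gal(Q(zeta_2296)/Q)| = phi(2296) = 960; group ≅ (Z/2296Z)^* ≅ Z/2Z × Z/2Z × Z/6Z × Z/40Z

The n-th cyclotomic polynomial Φ_2296(x) is the minimal polynomial of zeta_2296 over Q and has degree phi(2296) = 960. So Q(zeta_2296) is a degree-960 Galois extension with Galois group (Z/2296Z)^*. By CRT, (Z/2296Z)^* ≅ (Z/8Z)^* × (Z/7Z)^* × (Z/41Z)^*. Each prime-power unit group is (Z/8Z)^* ≅ Z/2Z × Z/2Z; (Z/7Z)^* ≅ Z/6Z; (Z/41Z)^* ≅ Z/40Z. Hence Gal(Q(zeta_2296)/Q) ≅ Z/2Z × Z/2Z × Z/6Z × Z/40Z.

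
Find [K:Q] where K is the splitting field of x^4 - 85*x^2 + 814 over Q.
[K:Q] = 4

f factors as (x^2 - 11)(x^2 - 74); the splitting field is K = Q(sqrt(11), sqrt(74)). Since 11, 74, and 814 are all non-squares in Q, the three subfields Q(sqrt(11)), Q(sqrt(74)), Q(sqrt(814)) are distinct degree-2 extensions, so [K:Q] = 4 (Klein four Galois group).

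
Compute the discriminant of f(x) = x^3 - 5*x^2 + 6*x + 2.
Δ = -152

For x^3 + a x^2 + b x + c the discriminant is Δ = 18 a b c - 4 a^3 c + a^2 b^2 - 4 b^3 - 27 c^2.
Plug a = -5, b = 6, c = 2:
  18*(-5)*(6)*(2) - 4*(-5)^3*(2) + (-5)^2*(6)^2 - 4*(6)^3 - 27*(2)^2
  = -1080 + (1000) + 900 + (-864) + (-108)
  = -152.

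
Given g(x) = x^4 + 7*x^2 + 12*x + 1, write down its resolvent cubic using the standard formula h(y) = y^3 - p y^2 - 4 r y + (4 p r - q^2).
h(y) = y^3 - 7*y^2 - 4*y - 116

Identify coefficients: p = 7, q = 12, r = 1.
Plug into h(y) = y^3 - p y^2 - 4 r y + (4 p r - q^2):
  h(y) = y^3 - (7) y^2 - 4*(1) y + (4*(7)*(1) - (12)^2)
       = y^3 + (-7) y^2 + (-4) y + (-116).
Simplifying: h(y) = y^3 - 7*y^2 - 4*y - 116.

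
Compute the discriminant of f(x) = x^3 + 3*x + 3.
Δ = -351

For a depressed cubic x^3 + p x + q the discriminant is Δ = -4 p^3 - 27 q^2 = -4*(3)^3 - 27*(3)^2 = -108 - 243 = -351.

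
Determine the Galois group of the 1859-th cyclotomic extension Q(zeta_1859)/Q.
|Gal(Q(zeta_1859)/Q)| = phi(1859) = 1560; group ≅ (Z/1859Z)^* ≅ Z/10Z × Z/156Z

The n-th cyclotomic polynomial Φ_1859(x) is the minimal polynomial of zeta_1859 over Q and has degree phi(1859) = 1560. So Q(zeta_1859) is a degree-1560 Galois extension with Galois group (Z/1859Z)^*. By CRT, (Z/1859Z)^* ≅ (Z/11Z)^* × (Z/169Z)^*. Each prime-power unit group is (Z/11Z)^* ≅ Z/10Z; (Z/169Z)^* ≅ Z/156Z. Hence Gal(Q(zeta_1859)/Q) ≅ Z/10Z × Z/156Z.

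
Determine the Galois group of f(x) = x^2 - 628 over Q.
Gal(K/Q) = Z/2Z (cyclic of order 2)

x^2 - 628 is irreducible over Q since 628 is not a rational square. The splitting field Q(sqrt(628)) has degree 2 over Q, and its unique nontrivial automorphism is sqrt(628) ↦ -sqrt(628). Hence Gal(Q(sqrt(628))/Q) = Z/2Z.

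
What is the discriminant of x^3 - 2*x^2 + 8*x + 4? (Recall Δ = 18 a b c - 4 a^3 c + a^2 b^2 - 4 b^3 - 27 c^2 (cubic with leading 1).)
Δ = -3248

For x^3 + a x^2 + b x + c the discriminant is Δ = 18 a b c - 4 a^3 c + a^2 b^2 - 4 b^3 - 27 c^2.
Plug a = -2, b = 8, c = 4:
  18*(-2)*(8)*(4) - 4*(-2)^3*(4) + (-2)^2*(8)^2 - 4*(8)^3 - 27*(4)^2
  = -1152 + (128) + 256 + (-2048) + (-432)
  = -3248.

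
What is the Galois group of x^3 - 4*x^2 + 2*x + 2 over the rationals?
Gal(K/Q) = S_3 (symmetric group of order 6)

Compute the discriminant of x^3 + (-4)*x^2 + (2)*x + (2): Δ = 148. Since Δ is not a rational square, the Galois group is not contained in A_3; it must be the full S_3 (irreducibility of the cubic rules out anything smaller).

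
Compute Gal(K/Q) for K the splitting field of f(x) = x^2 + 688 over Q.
Gal(K/Q) = Z/2Z (cyclic of order 2)

x^2 + 688 is irreducible over Q since -688 is not a rational square. The splitting field Q(sqrt(-688)) has degree 2 over Q, and its unique nontrivial automorphism is sqrt(-688) ↦ -sqrt(-688). Hence Gal(Q(sqrt(-688))/Q) = Z/2Z.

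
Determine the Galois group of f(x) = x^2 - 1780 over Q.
Gal(K/Q) = Z/2Z (cyclic of order 2)

x^2 - 1780 is irreducible over Q since 1780 is not a rational square. The splitting field Q(sqrt(1780)) has degree 2 over Q, and its unique nontrivial automorphism is sqrt(1780) ↦ -sqrt(1780). Hence Gal(Q(sqrt(1780))/Q) = Z/2Z.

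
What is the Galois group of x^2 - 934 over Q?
Gal(K/Q) = Z/2Z (cyclic of order 2)

x^2 - 934 is irreducible over Q since 934 is not a rational square. The splitting field Q(sqrt(934)) has degree 2 over Q, and its unique nontrivial automorphism is sqrt(934) ↦ -sqrt(934). Hence Gal(Q(sqrt(934))/Q) = Z/2Z.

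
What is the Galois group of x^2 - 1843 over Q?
Gal(K/Q) = Z/2Z (cyclic of order 2)

x^2 - 1843 is irreducible over Q since 1843 is not a rational square. The splitting field Q(sqrt(1843)) has degree 2 over Q, and its unique nontrivial automorphism is sqrt(1843) ↦ -sqrt(1843). Hence Gal(Q(sqrt(1843))/Q) = Z/2Z.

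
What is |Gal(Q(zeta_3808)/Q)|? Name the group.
|Gal(Q(zeta_3808)/Q)| = phi(3808) = 1536; group ≅ (Z/3808Z)^* ≅ Z/2Z × Z/6Z × Z/8Z × Z/16Z

The n-th cyclotomic polynomial Φ_3808(x) is the minimal polynomial of zeta_3808 over Q and has degree phi(3808) = 1536. So Q(zeta_3808) is a degree-1536 Galois extension with Galois group (Z/3808Z)^*. By CRT, (Z/3808Z)^* ≅ (Z/32Z)^* × (Z/7Z)^* × (Z/17Z)^*. Each prime-power unit group is (Z/32Z)^* ≅ Z/2Z × Z/8Z; (Z/7Z)^* ≅ Z/6Z; (Z/17Z)^* ≅ Z/16Z. Hence Gal(Q(zeta_3808)/Q) ≅ Z/2Z × Z/6Z × Z/8Z × Z/16Z.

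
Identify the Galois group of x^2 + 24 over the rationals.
Gal(K/Q) = Z/2Z (cyclic of order 2)

x^2 + 24 is irreducible over Q since -24 is not a rational square. The splitting field Q(sqrt(-24)) has degree 2 over Q, and its unique nontrivial automorphism is sqrt(-24) ↦ -sqrt(-24). Hence Gal(Q(sqrt(-24))/Q) = Z/2Z.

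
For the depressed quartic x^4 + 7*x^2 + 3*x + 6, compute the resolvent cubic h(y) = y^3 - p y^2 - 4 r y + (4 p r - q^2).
h(y) = y^3 - 7*y^2 - 24*y + 159

Identify coefficients: p = 7, q = 3, r = 6.
Plug into h(y) = y^3 - p y^2 - 4 r y + (4 p r - q^2):
  h(y) = y^3 - (7) y^2 - 4*(6) y + (4*(7)*(6) - (3)^2)
       = y^3 + (-7) y^2 + (-24) y + (159).
Simplifying: h(y) = y^3 - 7*y^2 - 24*y + 159.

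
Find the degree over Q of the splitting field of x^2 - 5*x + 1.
[K:Q] = 2

The discriminant of x^2 + (-5)*x + (1) is b^2 - 4c = 25 - (4) = 21. Since 21 is not a perfect square in Q, the polynomial is irreducible over Q. Its two roots generate a degree-2 extension, so [K:Q] = 2.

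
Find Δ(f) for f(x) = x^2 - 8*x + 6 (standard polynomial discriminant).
Δ = 40

For a quadratic a x^2 + b x + c the discriminant is Δ = b^2 - 4ac = (-8)^2 - 4*(1)*(6) = 64 - (24) = 40.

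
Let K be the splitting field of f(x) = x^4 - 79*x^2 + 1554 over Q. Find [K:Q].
[K:Q] = 4

f factors as (x^2 - 37)(x^2 - 42); the splitting field is K = Q(sqrt(37), sqrt(42)). Since 37, 42, and 1554 are all non-squares in Q, the three subfields Q(sqrt(37)), Q(sqrt(42)), Q(sqrt(1554)) are distinct degree-2 extensions, so [K:Q] = 4 (Klein four Galois group).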